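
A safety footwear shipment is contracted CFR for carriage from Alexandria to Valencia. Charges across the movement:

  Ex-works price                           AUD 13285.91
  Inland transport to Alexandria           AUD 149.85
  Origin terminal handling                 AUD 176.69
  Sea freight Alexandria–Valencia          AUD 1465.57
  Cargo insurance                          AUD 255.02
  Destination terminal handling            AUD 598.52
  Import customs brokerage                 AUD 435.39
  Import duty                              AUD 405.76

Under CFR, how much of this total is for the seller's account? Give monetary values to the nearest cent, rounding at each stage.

CFR: the seller pays costs through ocean freight to the destination port, but not insurance.
Seller's account: goods 13285.91 + inland to port 149.85 + origin terminal 176.69 + freight 1465.57 = 15078.02
Buyer's account: insurance 255.02 + destination terminal 598.52 + brokerage 435.39 + duty 405.76 = 1694.69

Seller's account: AUD 15078.02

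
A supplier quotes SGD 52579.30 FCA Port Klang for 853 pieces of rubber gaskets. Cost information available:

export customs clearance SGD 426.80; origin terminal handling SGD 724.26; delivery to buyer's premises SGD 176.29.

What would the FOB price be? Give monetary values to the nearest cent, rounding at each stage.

Not relevant to the conversion: export clearance — on the seller under both FCA and FOB; already in the FCA price and stays in the FOB price. delivery — on the buyer under both terms; not part of either seller's price.
From FCA to FOB, the seller additionally bears: origin terminal.
FOB price = 52579.30 + 724.26 = 53303.56

FOB price: SGD 53303.56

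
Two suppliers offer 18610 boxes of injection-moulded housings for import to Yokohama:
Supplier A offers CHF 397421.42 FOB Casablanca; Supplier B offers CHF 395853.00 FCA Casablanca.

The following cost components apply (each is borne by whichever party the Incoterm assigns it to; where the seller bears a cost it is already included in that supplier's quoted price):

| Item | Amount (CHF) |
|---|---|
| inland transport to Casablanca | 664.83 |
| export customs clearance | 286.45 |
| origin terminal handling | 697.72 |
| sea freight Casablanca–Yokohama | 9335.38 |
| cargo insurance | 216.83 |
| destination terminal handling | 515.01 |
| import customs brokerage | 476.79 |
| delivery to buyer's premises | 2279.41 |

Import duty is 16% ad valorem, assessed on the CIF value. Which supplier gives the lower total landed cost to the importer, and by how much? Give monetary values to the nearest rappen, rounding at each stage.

Supplier B is cheaper by CHF 1010.01

Supplier A (FOB):
CIF value = FOB price + freight + insurance = 397421.42 + 9335.38 + 216.83 = 406973.63
Import duty = 406973.63 × 16% = 65115.78
Buyer bears (A): 9335.38 + 216.83 + 515.01 + 476.79 + 2279.41 = 12823.42
Landed cost (A) = invoice 397421.42 + 12823.42 + duty 65115.78 = 475360.62
Supplier B (FCA):
CIF value = FCA price + origin terminal + freight + insurance = 395853.00 + 697.72 + 9335.38 + 216.83 = 406102.93
Import duty = 406102.93 × 16% = 64976.47
Buyer bears (B): 697.72 + 9335.38 + 216.83 + 515.01 + 476.79 + 2279.41 = 13521.14
Landed cost (B) = invoice 395853.00 + 13521.14 + duty 64976.47 = 474350.61
Difference = |475360.62 − 474350.61| = 1010.01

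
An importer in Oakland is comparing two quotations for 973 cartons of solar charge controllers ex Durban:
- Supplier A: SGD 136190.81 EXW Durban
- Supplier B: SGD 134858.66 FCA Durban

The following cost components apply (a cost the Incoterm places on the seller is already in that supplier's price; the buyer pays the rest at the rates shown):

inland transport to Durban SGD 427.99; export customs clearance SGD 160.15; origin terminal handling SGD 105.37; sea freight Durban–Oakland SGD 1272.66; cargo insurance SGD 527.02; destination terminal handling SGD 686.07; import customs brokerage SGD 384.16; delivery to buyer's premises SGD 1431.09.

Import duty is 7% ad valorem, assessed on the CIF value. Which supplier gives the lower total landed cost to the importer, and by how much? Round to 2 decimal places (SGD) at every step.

Supplier A (EXW):
CIF value = EXW price + inland to port + export clearance + origin terminal + freight + insurance = 136190.81 + 427.99 + 160.15 + 105.37 + 1272.66 + 527.02 = 138684.00
Import duty = 138684.00 × 7% = 9707.88
Buyer bears (A): 427.99 + 160.15 + 105.37 + 1272.66 + 527.02 + 686.07 + 384.16 + 1431.09 = 4994.51
Landed cost (A) = invoice 136190.81 + 4994.51 + duty 9707.88 = 150893.20
Supplier B (FCA):
CIF value = FCA price + origin terminal + freight + insurance = 134858.66 + 105.37 + 1272.66 + 527.02 = 136763.71
Import duty = 136763.71 × 7% = 9573.46
Buyer bears (B): 105.37 + 1272.66 + 527.02 + 686.07 + 384.16 + 1431.09 = 4406.37
Landed cost (B) = invoice 134858.66 + 4406.37 + duty 9573.46 = 148838.49
Difference = |150893.20 − 148838.49| = 2054.71

Supplier B is cheaper by SGD 2054.71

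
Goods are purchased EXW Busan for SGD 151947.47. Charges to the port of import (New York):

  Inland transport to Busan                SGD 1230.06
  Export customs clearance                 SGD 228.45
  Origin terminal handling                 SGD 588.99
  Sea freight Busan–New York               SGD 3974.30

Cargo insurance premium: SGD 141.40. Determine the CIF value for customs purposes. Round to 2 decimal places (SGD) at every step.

CIF value: SGD 158110.67

CIF = EXW price + pre-shipment costs + freight + insurance
CIF = 151947.47 + 1230.06 + 228.45 + 588.99 + 3974.30 + 141.40 = 158110.67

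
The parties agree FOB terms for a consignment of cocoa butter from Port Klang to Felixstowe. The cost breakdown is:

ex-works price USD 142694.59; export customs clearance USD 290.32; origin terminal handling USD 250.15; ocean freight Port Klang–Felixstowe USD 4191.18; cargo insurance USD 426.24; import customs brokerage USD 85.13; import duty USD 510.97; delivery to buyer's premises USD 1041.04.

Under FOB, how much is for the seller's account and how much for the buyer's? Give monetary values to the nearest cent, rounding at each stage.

Seller: USD 143235.06; buyer: USD 6254.56

FOB: the seller bears costs until goods are on board at the origin port; the buyer bears freight, insurance and all costs thereafter.
Seller's account: goods 142694.59 + export clearance 290.32 + origin terminal 250.15 = 143235.06
Buyer's account: freight 4191.18 + insurance 426.24 + brokerage 85.13 + duty 510.97 + delivery 1041.04 = 6254.56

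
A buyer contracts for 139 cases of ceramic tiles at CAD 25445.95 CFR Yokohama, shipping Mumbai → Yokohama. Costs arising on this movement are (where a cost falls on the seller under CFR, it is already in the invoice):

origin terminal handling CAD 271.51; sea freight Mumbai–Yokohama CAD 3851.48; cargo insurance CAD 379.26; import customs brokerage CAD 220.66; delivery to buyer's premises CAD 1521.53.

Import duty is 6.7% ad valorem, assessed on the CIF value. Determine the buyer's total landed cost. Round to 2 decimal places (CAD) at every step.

CFR: the seller pays costs through ocean freight to the destination port, but not insurance.
Already in the invoice (seller's account under CFR): origin terminal, freight — exclude.
CIF value = CFR price + insurance = 25445.95 + 379.26 = 25825.21
Import duty = 25825.21 × 6.7% = 1730.29
Buyer bears: insurance 379.26 + brokerage 220.66 + delivery 1521.53 + duty 1730.29 = 3851.74
Landed cost = invoice 25445.95 + 3851.74 = 29297.69

Total landed cost: CAD 29297.69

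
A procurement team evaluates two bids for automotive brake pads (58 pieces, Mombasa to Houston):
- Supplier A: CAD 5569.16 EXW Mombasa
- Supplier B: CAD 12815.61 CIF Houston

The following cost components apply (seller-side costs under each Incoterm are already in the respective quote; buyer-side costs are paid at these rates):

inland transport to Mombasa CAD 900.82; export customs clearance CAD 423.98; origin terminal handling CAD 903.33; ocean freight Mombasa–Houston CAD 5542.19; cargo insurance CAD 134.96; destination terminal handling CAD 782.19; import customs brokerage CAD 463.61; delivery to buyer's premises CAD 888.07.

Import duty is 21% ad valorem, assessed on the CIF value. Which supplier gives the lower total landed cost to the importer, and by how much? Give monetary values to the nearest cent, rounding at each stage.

Supplier A (EXW):
CIF value = EXW price + inland to port + export clearance + origin terminal + freight + insurance = 5569.16 + 900.82 + 423.98 + 903.33 + 5542.19 + 134.96 = 13474.44
Import duty = 13474.44 × 21% = 2829.63
Buyer bears (A): 900.82 + 423.98 + 903.33 + 5542.19 + 134.96 + 782.19 + 463.61 + 888.07 = 10039.15
Landed cost (A) = invoice 5569.16 + 10039.15 + duty 2829.63 = 18437.94
Supplier B (CIF):
The CIF price already equals the CIF value: 12815.61
Import duty = 12815.61 × 21% = 2691.28
Buyer bears (B): 782.19 + 463.61 + 888.07 = 2133.87
Landed cost (B) = invoice 12815.61 + 2133.87 + duty 2691.28 = 17640.76
Difference = |18437.94 − 17640.76| = 797.18

Supplier B is cheaper by CAD 797.18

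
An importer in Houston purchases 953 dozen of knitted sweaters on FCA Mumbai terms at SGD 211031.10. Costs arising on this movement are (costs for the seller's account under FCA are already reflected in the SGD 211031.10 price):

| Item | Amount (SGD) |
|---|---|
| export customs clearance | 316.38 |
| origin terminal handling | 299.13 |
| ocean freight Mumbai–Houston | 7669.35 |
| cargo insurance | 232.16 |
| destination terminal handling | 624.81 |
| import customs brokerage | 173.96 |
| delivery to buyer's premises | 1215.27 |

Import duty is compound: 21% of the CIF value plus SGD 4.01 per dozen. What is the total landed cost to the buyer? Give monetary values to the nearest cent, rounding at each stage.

FCA: the seller delivers export-cleared goods to the carrier; the buyer bears costs from that point.
Already in the invoice (seller's account under FCA): export clearance — exclude.
CIF value = FCA price + origin terminal + freight + insurance = 211031.10 + 299.13 + 7669.35 + 232.16 = 219231.74
Ad valorem component: 219231.74 × 21% = 46038.67
Specific component: 953 × 4.01 = 3821.53
Import duty = 46038.67 + 3821.53 = 49860.20
Buyer bears: origin terminal 299.13 + freight 7669.35 + insurance 232.16 + destination terminal 624.81 + brokerage 173.96 + delivery 1215.27 + duty 49860.20 = 60074.88
Landed cost = invoice 211031.10 + 60074.88 = 271105.98

Total landed cost: SGD 271105.98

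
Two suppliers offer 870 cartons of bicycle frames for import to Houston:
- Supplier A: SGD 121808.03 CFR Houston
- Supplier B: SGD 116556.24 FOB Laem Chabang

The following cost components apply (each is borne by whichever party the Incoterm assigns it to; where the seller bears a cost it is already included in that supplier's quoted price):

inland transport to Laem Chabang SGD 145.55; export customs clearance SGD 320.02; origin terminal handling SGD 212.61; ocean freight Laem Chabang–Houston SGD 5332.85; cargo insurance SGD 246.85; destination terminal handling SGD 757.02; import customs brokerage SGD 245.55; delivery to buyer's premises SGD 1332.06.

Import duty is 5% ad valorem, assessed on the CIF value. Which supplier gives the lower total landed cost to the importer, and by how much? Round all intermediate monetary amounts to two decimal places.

Supplier A (CFR):
CIF value = CFR price + insurance = 121808.03 + 246.85 = 122054.88
Import duty = 122054.88 × 5% = 6102.74
Buyer bears (A): 246.85 + 757.02 + 245.55 + 1332.06 = 2581.48
Landed cost (A) = invoice 121808.03 + 2581.48 + duty 6102.74 = 130492.25
Supplier B (FOB):
CIF value = FOB price + freight + insurance = 116556.24 + 5332.85 + 246.85 = 122135.94
Import duty = 122135.94 × 5% = 6106.80
Buyer bears (B): 5332.85 + 246.85 + 757.02 + 245.55 + 1332.06 = 7914.33
Landed cost (B) = invoice 116556.24 + 7914.33 + duty 6106.80 = 130577.37
Difference = |130492.25 − 130577.37| = 85.12

Supplier A is cheaper by SGD 85.12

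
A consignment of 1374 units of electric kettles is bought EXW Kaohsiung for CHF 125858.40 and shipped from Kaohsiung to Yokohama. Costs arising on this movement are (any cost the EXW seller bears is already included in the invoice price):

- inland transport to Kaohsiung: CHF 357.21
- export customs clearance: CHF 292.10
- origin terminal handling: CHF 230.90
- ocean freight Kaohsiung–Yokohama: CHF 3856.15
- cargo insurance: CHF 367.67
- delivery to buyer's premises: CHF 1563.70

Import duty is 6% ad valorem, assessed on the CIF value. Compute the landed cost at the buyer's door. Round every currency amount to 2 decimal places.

EXW: the seller makes goods available at their premises; the buyer bears all onward costs.
CIF value = EXW price + inland to port + export clearance + origin terminal + freight + insurance = 125858.40 + 357.21 + 292.10 + 230.90 + 3856.15 + 367.67 = 130962.43
Import duty = 130962.43 × 6% = 7857.75
Buyer bears: inland to port 357.21 + export clearance 292.10 + origin terminal 230.90 + freight 3856.15 + insurance 367.67 + delivery 1563.70 + duty 7857.75 = 14525.48
Landed cost = invoice 125858.40 + 14525.48 = 140383.88

Total landed cost: CHF 140383.88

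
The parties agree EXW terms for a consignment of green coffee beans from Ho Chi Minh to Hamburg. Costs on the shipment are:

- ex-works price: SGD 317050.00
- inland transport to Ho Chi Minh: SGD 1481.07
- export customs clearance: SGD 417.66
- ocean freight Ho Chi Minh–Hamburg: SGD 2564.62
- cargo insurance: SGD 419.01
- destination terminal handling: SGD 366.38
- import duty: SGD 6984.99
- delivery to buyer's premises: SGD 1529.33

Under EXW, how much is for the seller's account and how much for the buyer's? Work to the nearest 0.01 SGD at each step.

EXW: the seller makes goods available at their premises; the buyer bears all onward costs.
Seller's account: goods 317050.00 = 317050.00
Buyer's account: inland to port 1481.07 + export clearance 417.66 + freight 2564.62 + insurance 419.01 + destination terminal 366.38 + duty 6984.99 + delivery 1529.33 = 13763.06

Seller: SGD 317050.00; buyer: SGD 13763.06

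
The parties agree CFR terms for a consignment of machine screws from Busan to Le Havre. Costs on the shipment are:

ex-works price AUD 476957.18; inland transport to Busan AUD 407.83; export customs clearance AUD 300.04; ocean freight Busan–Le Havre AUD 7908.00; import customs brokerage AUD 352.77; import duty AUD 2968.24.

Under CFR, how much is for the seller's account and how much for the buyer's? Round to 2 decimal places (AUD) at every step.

CFR: the seller pays costs through ocean freight to the destination port, but not insurance.
Seller's account: goods 476957.18 + inland to port 407.83 + export clearance 300.04 + freight 7908.00 = 485573.05
Buyer's account: brokerage 352.77 + duty 2968.24 = 3321.01

Seller: AUD 485573.05; buyer: AUD 3321.01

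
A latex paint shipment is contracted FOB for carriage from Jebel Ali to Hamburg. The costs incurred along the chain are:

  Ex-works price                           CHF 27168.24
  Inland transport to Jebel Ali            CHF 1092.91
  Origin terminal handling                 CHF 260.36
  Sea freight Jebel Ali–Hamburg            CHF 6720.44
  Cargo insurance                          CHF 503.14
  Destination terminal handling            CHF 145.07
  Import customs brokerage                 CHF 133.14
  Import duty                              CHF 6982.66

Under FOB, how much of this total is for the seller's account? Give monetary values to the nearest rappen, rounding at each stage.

FOB: the seller bears costs until goods are on board at the origin port; the buyer bears freight, insurance and all costs thereafter.
Seller's account: goods 27168.24 + inland to port 1092.91 + origin terminal 260.36 = 28521.51
Buyer's account: freight 6720.44 + insurance 503.14 + destination terminal 145.07 + brokerage 133.14 + duty 6982.66 = 14484.45

Seller's account: CHF 28521.51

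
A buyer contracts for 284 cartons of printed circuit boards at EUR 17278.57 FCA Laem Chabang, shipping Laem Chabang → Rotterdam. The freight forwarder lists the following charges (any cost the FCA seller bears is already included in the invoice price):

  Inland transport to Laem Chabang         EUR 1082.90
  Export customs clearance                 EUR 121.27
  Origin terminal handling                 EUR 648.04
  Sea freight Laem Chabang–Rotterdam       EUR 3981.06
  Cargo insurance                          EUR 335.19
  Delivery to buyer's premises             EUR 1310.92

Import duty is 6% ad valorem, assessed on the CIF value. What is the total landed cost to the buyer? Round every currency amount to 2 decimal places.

Total landed cost: EUR 24888.35

FCA: the seller delivers export-cleared goods to the carrier; the buyer bears costs from that point.
Already in the invoice (seller's account under FCA): inland to port, export clearance — exclude.
CIF value = FCA price + origin terminal + freight + insurance = 17278.57 + 648.04 + 3981.06 + 335.19 = 22242.86
Import duty = 22242.86 × 6% = 1334.57
Buyer bears: origin terminal 648.04 + freight 3981.06 + insurance 335.19 + delivery 1310.92 + duty 1334.57 = 7609.78
Landed cost = invoice 17278.57 + 7609.78 = 24888.35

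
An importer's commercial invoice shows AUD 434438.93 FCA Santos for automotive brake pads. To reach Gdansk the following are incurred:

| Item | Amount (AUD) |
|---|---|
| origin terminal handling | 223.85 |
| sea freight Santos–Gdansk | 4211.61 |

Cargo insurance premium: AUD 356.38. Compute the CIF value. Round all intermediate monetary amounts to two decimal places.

CIF = FCA price + pre-shipment costs + freight + insurance
CIF = 434438.93 + 223.85 + 4211.61 + 356.38 = 439230.77

CIF value: AUD 439230.77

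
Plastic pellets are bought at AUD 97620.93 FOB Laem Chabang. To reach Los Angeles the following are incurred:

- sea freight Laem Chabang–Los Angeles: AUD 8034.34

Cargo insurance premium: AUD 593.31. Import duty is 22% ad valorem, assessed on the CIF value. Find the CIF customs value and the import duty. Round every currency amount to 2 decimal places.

CIF value: AUD 106248.58; import duty: AUD 23374.69

CIF = FOB price + freight + insurance
CIF = 97620.93 + 8034.34 + 593.31 = 106248.58
Import duty = 106248.58 × 22% = 23374.69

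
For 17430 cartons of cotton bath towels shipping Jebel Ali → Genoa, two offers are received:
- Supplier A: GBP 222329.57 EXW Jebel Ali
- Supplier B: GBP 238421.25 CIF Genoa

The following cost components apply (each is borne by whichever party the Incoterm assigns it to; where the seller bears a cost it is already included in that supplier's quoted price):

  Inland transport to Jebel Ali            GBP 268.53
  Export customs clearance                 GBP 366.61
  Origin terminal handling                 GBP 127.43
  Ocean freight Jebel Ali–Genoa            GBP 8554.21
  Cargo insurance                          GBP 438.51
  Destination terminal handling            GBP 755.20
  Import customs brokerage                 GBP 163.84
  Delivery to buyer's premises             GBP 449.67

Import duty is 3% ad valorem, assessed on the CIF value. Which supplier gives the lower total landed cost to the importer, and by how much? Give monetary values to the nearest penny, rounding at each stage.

Supplier A (EXW):
CIF value = EXW price + inland to port + export clearance + origin terminal + freight + insurance = 222329.57 + 268.53 + 366.61 + 127.43 + 8554.21 + 438.51 = 232084.86
Import duty = 232084.86 × 3% = 6962.55
Buyer bears (A): 268.53 + 366.61 + 127.43 + 8554.21 + 438.51 + 755.20 + 163.84 + 449.67 = 11124.00
Landed cost (A) = invoice 222329.57 + 11124.00 + duty 6962.55 = 240416.12
Supplier B (CIF):
The CIF price already equals the CIF value: 238421.25
Import duty = 238421.25 × 3% = 7152.64
Buyer bears (B): 755.20 + 163.84 + 449.67 = 1368.71
Landed cost (B) = invoice 238421.25 + 1368.71 + duty 7152.64 = 246942.60
Difference = |240416.12 − 246942.60| = 6526.48

Supplier A is cheaper by GBP 6526.48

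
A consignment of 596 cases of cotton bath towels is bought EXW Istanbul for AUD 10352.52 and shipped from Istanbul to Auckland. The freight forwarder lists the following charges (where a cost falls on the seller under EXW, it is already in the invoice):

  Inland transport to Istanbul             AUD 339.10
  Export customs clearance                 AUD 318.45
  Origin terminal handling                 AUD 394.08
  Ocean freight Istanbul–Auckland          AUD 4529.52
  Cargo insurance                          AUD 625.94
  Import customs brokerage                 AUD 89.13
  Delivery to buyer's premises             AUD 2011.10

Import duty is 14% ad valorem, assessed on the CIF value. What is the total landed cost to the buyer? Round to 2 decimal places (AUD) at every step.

EXW: the seller makes goods available at their premises; the buyer bears all onward costs.
CIF value = EXW price + inland to port + export clearance + origin terminal + freight + insurance = 10352.52 + 339.10 + 318.45 + 394.08 + 4529.52 + 625.94 = 16559.61
Import duty = 16559.61 × 14% = 2318.35
Buyer bears: inland to port 339.10 + export clearance 318.45 + origin terminal 394.08 + freight 4529.52 + insurance 625.94 + brokerage 89.13 + delivery 2011.10 + duty 2318.35 = 10625.67
Landed cost = invoice 10352.52 + 10625.67 = 20978.19

Total landed cost: AUD 20978.19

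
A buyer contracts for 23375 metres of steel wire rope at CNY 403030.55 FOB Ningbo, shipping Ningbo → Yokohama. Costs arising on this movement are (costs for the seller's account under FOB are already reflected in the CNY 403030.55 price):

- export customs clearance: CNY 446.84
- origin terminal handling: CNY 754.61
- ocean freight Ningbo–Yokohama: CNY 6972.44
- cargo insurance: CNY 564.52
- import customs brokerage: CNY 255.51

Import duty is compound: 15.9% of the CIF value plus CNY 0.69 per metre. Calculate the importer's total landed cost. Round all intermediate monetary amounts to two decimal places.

Total landed cost: CNY 492232.00

FOB: the seller bears costs until goods are on board at the origin port; the buyer bears freight, insurance and all costs thereafter.
Already in the invoice (seller's account under FOB): export clearance, origin terminal — exclude.
CIF value = FOB price + freight + insurance = 403030.55 + 6972.44 + 564.52 = 410567.51
Ad valorem component: 410567.51 × 15.9% = 65280.23
Specific component: 23375 × 0.69 = 16128.75
Import duty = 65280.23 + 16128.75 = 81408.98
Buyer bears: freight 6972.44 + insurance 564.52 + brokerage 255.51 + duty 81408.98 = 89201.45
Landed cost = invoice 403030.55 + 89201.45 = 492232.00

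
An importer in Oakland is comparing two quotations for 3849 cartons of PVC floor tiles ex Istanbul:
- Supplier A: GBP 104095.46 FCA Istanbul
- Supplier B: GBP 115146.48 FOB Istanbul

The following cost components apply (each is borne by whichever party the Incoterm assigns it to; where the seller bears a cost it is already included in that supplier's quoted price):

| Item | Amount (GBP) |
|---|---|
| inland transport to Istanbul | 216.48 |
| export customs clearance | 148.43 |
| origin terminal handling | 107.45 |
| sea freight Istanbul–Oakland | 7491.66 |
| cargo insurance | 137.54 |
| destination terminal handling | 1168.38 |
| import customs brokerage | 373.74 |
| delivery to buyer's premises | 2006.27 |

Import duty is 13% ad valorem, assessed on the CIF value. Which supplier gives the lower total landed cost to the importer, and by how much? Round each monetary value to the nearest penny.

Supplier A (FCA):
CIF value = FCA price + origin terminal + freight + insurance = 104095.46 + 107.45 + 7491.66 + 137.54 = 111832.11
Import duty = 111832.11 × 13% = 14538.17
Buyer bears (A): 107.45 + 7491.66 + 137.54 + 1168.38 + 373.74 + 2006.27 = 11285.04
Landed cost (A) = invoice 104095.46 + 11285.04 + duty 14538.17 = 129918.67
Supplier B (FOB):
CIF value = FOB price + freight + insurance = 115146.48 + 7491.66 + 137.54 = 122775.68
Import duty = 122775.68 × 13% = 15960.84
Buyer bears (B): 7491.66 + 137.54 + 1168.38 + 373.74 + 2006.27 = 11177.59
Landed cost (B) = invoice 115146.48 + 11177.59 + duty 15960.84 = 142284.91
Difference = |129918.67 − 142284.91| = 12366.24

Supplier A is cheaper by GBP 12366.24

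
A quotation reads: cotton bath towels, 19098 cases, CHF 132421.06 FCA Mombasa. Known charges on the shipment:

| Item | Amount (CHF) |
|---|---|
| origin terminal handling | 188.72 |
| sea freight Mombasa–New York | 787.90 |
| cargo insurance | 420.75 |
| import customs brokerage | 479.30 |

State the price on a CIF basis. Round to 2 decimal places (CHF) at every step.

CIF price: CHF 133818.43

Not relevant to the conversion: brokerage — on the buyer under both terms; not part of either seller's price.
From FCA to CIF, the seller additionally bears: origin terminal, freight, insurance.
CIF price = 132421.06 + 188.72 + 787.90 + 420.75 = 133818.43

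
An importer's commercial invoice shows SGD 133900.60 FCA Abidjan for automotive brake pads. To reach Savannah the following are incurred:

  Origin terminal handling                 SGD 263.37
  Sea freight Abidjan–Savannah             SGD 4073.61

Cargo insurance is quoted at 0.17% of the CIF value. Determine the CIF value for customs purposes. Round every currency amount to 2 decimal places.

Let C be the CIF value. C = FCA price + pre-shipment costs + freight + 0.17% × C
C − 0.17% × C = 133900.60 + 263.37 + 4073.61
0.9983 × C = 138237.58
C = 138237.58 / 0.9983 = 138472.98
Insurance premium = 0.17% × 138472.98 = 235.40

CIF value: SGD 138472.98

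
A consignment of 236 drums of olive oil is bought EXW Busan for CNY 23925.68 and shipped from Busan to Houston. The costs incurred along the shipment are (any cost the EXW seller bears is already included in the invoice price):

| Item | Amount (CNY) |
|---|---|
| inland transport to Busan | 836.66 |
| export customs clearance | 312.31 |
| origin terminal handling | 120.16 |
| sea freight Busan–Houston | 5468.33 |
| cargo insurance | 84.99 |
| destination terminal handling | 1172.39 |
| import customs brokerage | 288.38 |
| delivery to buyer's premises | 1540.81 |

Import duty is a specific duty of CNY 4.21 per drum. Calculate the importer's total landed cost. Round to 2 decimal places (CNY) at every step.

Total landed cost: CNY 34743.27

EXW: the seller makes goods available at their premises; the buyer bears all onward costs.
CIF value = EXW price + inland to port + export clearance + origin terminal + freight + insurance = 23925.68 + 836.66 + 312.31 + 120.16 + 5468.33 + 84.99 = 30748.13
Import duty = 236 × 4.21 = 993.56
Buyer bears: inland to port 836.66 + export clearance 312.31 + origin terminal 120.16 + freight 5468.33 + insurance 84.99 + destination terminal 1172.39 + brokerage 288.38 + delivery 1540.81 + duty 993.56 = 10817.59
Landed cost = invoice 23925.68 + 10817.59 = 34743.27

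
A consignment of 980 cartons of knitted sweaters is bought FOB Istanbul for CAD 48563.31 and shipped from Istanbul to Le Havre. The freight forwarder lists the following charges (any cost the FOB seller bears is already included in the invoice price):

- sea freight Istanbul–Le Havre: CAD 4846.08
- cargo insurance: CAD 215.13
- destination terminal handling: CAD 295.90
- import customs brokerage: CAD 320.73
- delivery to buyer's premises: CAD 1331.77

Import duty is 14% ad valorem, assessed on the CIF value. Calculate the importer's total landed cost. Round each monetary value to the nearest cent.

FOB: the seller bears costs until goods are on board at the origin port; the buyer bears freight, insurance and all costs thereafter.
CIF value = FOB price + freight + insurance = 48563.31 + 4846.08 + 215.13 = 53624.52
Import duty = 53624.52 × 14% = 7507.43
Buyer bears: freight 4846.08 + insurance 215.13 + destination terminal 295.90 + brokerage 320.73 + delivery 1331.77 + duty 7507.43 = 14517.04
Landed cost = invoice 48563.31 + 14517.04 = 63080.35

Total landed cost: CAD 63080.35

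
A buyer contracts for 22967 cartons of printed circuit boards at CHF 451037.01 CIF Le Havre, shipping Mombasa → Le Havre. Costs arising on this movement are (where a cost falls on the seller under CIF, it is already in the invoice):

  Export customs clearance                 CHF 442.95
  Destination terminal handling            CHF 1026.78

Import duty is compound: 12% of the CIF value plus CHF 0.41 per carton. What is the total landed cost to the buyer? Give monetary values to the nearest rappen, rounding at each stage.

CIF: the seller pays costs through ocean freight and marine insurance to the destination port.
Already in the invoice (seller's account under CIF): export clearance — exclude.
The CIF price already equals the CIF value: 451037.01
Ad valorem component: 451037.01 × 12% = 54124.44
Specific component: 22967 × 0.41 = 9416.47
Import duty = 54124.44 + 9416.47 = 63540.91
Buyer bears: destination terminal 1026.78 + duty 63540.91 = 64567.69
Landed cost = invoice 451037.01 + 64567.69 = 515604.70

Total landed cost: CHF 515604.70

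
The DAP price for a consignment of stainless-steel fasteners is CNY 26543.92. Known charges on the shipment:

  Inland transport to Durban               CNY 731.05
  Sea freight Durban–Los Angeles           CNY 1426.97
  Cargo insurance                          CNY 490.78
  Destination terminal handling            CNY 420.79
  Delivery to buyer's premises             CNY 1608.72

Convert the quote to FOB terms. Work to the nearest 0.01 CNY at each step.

Not relevant to the conversion: inland to port — on the seller under both DAP and FOB; already in the DAP price and stays in the FOB price.
From DAP to FOB, the seller no longer bears: freight, insurance, destination terminal, delivery.
FOB price = 26543.92 − 1426.97 − 490.78 − 420.79 − 1608.72 = 22596.66

FOB price: CNY 22596.66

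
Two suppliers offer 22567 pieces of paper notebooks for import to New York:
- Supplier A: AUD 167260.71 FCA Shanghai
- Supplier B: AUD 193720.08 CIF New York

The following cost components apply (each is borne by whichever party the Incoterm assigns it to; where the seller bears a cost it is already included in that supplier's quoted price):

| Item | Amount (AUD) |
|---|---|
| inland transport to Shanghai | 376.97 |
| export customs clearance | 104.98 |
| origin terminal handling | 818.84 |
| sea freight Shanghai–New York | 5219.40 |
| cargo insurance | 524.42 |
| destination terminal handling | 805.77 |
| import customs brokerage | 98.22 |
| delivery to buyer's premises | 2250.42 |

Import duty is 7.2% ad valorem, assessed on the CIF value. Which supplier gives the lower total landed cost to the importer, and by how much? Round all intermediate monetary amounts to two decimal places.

Supplier A is cheaper by AUD 21329.28

Supplier A (FCA):
CIF value = FCA price + origin terminal + freight + insurance = 167260.71 + 818.84 + 5219.40 + 524.42 = 173823.37
Import duty = 173823.37 × 7.2% = 12515.28
Buyer bears (A): 818.84 + 5219.40 + 524.42 + 805.77 + 98.22 + 2250.42 = 9717.07
Landed cost (A) = invoice 167260.71 + 9717.07 + duty 12515.28 = 189493.06
Supplier B (CIF):
The CIF price already equals the CIF value: 193720.08
Import duty = 193720.08 × 7.2% = 13947.85
Buyer bears (B): 805.77 + 98.22 + 2250.42 = 3154.41
Landed cost (B) = invoice 193720.08 + 3154.41 + duty 13947.85 = 210822.34
Difference = |189493.06 − 210822.34| = 21329.28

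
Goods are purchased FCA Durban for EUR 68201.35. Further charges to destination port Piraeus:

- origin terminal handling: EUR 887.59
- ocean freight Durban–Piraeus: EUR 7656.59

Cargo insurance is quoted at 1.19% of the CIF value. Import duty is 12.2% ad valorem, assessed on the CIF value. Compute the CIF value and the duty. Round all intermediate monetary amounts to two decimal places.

CIF value: EUR 77669.80; import duty: EUR 9475.72

Let C be the CIF value. C = FCA price + pre-shipment costs + freight + 1.19% × C
C − 1.19% × C = 68201.35 + 887.59 + 7656.59
0.9881 × C = 76745.53
C = 76745.53 / 0.9881 = 77669.80
Insurance premium = 1.19% × 77669.80 = 924.27
Import duty = 77669.80 × 12.2% = 9475.72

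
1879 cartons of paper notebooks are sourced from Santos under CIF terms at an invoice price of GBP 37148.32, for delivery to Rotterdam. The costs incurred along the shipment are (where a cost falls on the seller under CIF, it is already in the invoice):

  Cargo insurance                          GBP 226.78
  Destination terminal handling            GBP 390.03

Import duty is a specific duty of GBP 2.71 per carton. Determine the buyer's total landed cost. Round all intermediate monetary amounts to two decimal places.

CIF: the seller pays costs through ocean freight and marine insurance to the destination port.
Already in the invoice (seller's account under CIF): insurance — exclude.
The CIF price already equals the CIF value: 37148.32
Import duty = 1879 × 2.71 = 5092.09
Buyer bears: destination terminal 390.03 + duty 5092.09 = 5482.12
Landed cost = invoice 37148.32 + 5482.12 = 42630.44

Total landed cost: GBP 42630.44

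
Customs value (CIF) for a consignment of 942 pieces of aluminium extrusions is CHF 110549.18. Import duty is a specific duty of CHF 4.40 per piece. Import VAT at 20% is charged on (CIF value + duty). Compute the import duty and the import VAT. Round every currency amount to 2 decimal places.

Import duty = 942 × 4.40 = 4144.80
VAT base = CIF + duty = 110549.18 + 4144.80 = 114693.98
Import VAT = 114693.98 × 20% = 22938.80

Import duty: CHF 4144.80; import VAT: CHF 22938.80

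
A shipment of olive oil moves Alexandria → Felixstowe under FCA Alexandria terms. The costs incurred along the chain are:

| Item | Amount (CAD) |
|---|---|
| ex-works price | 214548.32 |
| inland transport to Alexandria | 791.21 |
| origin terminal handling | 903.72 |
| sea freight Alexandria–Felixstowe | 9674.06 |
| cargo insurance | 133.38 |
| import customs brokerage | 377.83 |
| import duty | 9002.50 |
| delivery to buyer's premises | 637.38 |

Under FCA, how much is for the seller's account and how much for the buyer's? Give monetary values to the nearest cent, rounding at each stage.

FCA: the seller delivers export-cleared goods to the carrier; the buyer bears costs from that point.
Seller's account: goods 214548.32 + inland to port 791.21 = 215339.53
Buyer's account: origin terminal 903.72 + freight 9674.06 + insurance 133.38 + brokerage 377.83 + duty 9002.50 + delivery 637.38 = 20728.87

Seller: CAD 215339.53; buyer: CAD 20728.87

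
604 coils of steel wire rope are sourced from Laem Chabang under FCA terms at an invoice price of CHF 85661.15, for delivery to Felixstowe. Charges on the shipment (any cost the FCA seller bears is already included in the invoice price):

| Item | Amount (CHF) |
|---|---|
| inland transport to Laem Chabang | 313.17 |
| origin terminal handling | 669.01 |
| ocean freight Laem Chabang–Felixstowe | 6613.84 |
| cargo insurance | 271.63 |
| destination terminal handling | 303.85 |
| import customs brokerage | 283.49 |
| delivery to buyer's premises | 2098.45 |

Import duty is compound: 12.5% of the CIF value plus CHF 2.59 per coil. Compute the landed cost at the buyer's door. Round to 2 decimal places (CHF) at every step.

Total landed cost: CHF 109117.73

FCA: the seller delivers export-cleared goods to the carrier; the buyer bears costs from that point.
Already in the invoice (seller's account under FCA): inland to port — exclude.
CIF value = FCA price + origin terminal + freight + insurance = 85661.15 + 669.01 + 6613.84 + 271.63 = 93215.63
Ad valorem component: 93215.63 × 12.5% = 11651.95
Specific component: 604 × 2.59 = 1564.36
Import duty = 11651.95 + 1564.36 = 13216.31
Buyer bears: origin terminal 669.01 + freight 6613.84 + insurance 271.63 + destination terminal 303.85 + brokerage 283.49 + delivery 2098.45 + duty 13216.31 = 23456.58
Landed cost = invoice 85661.15 + 23456.58 = 109117.73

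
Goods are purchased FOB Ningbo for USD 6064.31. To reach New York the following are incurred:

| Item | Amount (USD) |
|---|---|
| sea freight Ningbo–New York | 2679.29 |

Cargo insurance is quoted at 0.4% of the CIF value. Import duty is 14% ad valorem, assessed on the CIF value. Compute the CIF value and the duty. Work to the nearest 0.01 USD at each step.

Let C be the CIF value. C = FOB price + freight + 0.4% × C
C − 0.4% × C = 6064.31 + 2679.29
0.996 × C = 8743.60
C = 8743.60 / 0.996 = 8778.71
Insurance premium = 0.4% × 8778.71 = 35.11
Import duty = 8778.71 × 14% = 1229.02

CIF value: USD 8778.71; import duty: USD 1229.02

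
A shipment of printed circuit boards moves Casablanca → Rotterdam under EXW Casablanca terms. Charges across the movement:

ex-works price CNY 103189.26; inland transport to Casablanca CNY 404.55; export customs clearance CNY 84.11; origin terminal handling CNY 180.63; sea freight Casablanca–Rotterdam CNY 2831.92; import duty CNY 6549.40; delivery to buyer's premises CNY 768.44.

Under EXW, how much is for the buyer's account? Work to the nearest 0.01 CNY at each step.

Buyer's account: CNY 10819.05

EXW: the seller makes goods available at their premises; the buyer bears all onward costs.
Seller's account: goods 103189.26 = 103189.26
Buyer's account: inland to port 404.55 + export clearance 84.11 + origin terminal 180.63 + freight 2831.92 + duty 6549.40 + delivery 768.44 = 10819.05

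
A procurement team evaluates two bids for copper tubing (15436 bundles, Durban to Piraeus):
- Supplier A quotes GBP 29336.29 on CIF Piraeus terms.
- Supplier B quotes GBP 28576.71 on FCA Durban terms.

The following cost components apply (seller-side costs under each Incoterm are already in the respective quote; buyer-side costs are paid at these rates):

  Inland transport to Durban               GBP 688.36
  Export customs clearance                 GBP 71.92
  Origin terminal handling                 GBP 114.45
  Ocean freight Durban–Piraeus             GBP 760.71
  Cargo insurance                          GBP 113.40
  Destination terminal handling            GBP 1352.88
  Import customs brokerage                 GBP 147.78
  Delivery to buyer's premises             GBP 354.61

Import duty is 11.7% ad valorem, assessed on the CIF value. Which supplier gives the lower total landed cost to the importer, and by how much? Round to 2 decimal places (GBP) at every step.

Supplier A is cheaper by GBP 255.77

Supplier A (CIF):
The CIF price already equals the CIF value: 29336.29
Import duty = 29336.29 × 11.7% = 3432.35
Buyer bears (A): 1352.88 + 147.78 + 354.61 = 1855.27
Landed cost (A) = invoice 29336.29 + 1855.27 + duty 3432.35 = 34623.91
Supplier B (FCA):
CIF value = FCA price + origin terminal + freight + insurance = 28576.71 + 114.45 + 760.71 + 113.40 = 29565.27
Import duty = 29565.27 × 11.7% = 3459.14
Buyer bears (B): 114.45 + 760.71 + 113.40 + 1352.88 + 147.78 + 354.61 = 2843.83
Landed cost (B) = invoice 28576.71 + 2843.83 + duty 3459.14 = 34879.68
Difference = |34623.91 − 34879.68| = 255.77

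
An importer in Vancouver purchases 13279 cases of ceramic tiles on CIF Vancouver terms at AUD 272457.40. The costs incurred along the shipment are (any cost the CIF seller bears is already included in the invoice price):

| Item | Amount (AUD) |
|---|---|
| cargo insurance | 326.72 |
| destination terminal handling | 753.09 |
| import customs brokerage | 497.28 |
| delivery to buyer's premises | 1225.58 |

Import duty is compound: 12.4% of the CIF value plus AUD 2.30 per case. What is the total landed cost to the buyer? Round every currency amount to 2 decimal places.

Total landed cost: AUD 339259.77

CIF: the seller pays costs through ocean freight and marine insurance to the destination port.
Already in the invoice (seller's account under CIF): insurance — exclude.
The CIF price already equals the CIF value: 272457.40
Ad valorem component: 272457.40 × 12.4% = 33784.72
Specific component: 13279 × 2.30 = 30541.70
Import duty = 33784.72 + 30541.70 = 64326.42
Buyer bears: destination terminal 753.09 + brokerage 497.28 + delivery 1225.58 + duty 64326.42 = 66802.37
Landed cost = invoice 272457.40 + 66802.37 = 339259.77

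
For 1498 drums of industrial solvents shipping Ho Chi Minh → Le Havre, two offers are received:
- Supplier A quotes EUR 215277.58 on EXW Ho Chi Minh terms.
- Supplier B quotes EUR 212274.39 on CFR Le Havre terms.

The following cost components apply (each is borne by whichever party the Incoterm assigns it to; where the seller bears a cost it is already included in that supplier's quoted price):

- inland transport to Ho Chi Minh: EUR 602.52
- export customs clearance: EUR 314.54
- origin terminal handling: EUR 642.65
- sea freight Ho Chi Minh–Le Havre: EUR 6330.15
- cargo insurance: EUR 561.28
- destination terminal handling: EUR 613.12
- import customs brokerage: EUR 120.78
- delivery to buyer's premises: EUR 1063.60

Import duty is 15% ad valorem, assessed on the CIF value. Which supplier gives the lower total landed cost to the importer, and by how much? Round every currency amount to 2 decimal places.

Supplier B is cheaper by EUR 12527.01

Supplier A (EXW):
CIF value = EXW price + inland to port + export clearance + origin terminal + freight + insurance = 215277.58 + 602.52 + 314.54 + 642.65 + 6330.15 + 561.28 = 223728.72
Import duty = 223728.72 × 15% = 33559.31
Buyer bears (A): 602.52 + 314.54 + 642.65 + 6330.15 + 561.28 + 613.12 + 120.78 + 1063.60 = 10248.64
Landed cost (A) = invoice 215277.58 + 10248.64 + duty 33559.31 = 259085.53
Supplier B (CFR):
CIF value = CFR price + insurance = 212274.39 + 561.28 = 212835.67
Import duty = 212835.67 × 15% = 31925.35
Buyer bears (B): 561.28 + 613.12 + 120.78 + 1063.60 = 2358.78
Landed cost (B) = invoice 212274.39 + 2358.78 + duty 31925.35 = 246558.52
Difference = |259085.53 − 246558.52| = 12527.01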